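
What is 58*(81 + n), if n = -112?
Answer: -1798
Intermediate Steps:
58*(81 + n) = 58*(81 - 112) = 58*(-31) = -1798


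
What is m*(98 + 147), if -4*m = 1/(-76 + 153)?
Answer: -35/44 ≈ -0.79545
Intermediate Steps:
m = -1/308 (m = -1/(4*(-76 + 153)) = -¼/77 = -¼*1/77 = -1/308 ≈ -0.0032468)
m*(98 + 147) = -(98 + 147)/308 = -1/308*245 = -35/44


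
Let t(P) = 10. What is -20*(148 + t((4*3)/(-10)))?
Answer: -3160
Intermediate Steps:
-20*(148 + t((4*3)/(-10))) = -20*(148 + 10) = -20*158 = -3160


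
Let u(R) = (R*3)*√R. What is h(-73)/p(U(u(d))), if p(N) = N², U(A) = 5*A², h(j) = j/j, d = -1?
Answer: 1/2025 ≈ 0.00049383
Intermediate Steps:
h(j) = 1
u(R) = 3*R^(3/2) (u(R) = (3*R)*√R = 3*R^(3/2))
h(-73)/p(U(u(d))) = 1/(5*(3*(-1)^(3/2))²)² = 1/(5*(3*(-I))²)² = 1/(5*(-3*I)²)² = 1/(5*(-9))² = 1/(-45)² = 1/2025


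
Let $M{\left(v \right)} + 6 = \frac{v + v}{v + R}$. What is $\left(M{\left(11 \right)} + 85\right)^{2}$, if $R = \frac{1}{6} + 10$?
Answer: $\frac{103327225}{16129} \approx 6406.3$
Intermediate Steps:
$R = \frac{61}{6}$ ($R = \frac{1}{6} + 10 = \frac{61}{6} \approx 10.167$)
$M{\left(v \right)} = -6 + \frac{2 v}{\frac{61}{6} + v}$ ($M{\left(v \right)} = -6 + \frac{v + v}{v + \frac{61}{6}} = -6 + \frac{2 v}{\frac{61}{6} + v}$)
$\left(M{\left(11 \right)} + 85\right)^{2} = \left(\frac{6 \left(-61 - 44\right)}{61 + 6 \cdot 11} + 85\right)^{2} = \left(\frac{6 \left(-61 - 44\right)}{61 + 66} + 85\right)^{2} = \left(6 \cdot \frac{1}{127} \left(-105\right) + 85\right)^{2} = \left(- \frac{630}{127} + 85\right)^{2} = \left(\frac{10165}{127}\right)^{2} = \frac{103327225}{16129}$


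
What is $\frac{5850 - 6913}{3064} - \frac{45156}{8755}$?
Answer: $- \frac{147664549}{26825320} \approx -5.5047$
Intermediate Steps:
$\frac{5850 - 6913}{3064} - \frac{45156}{8755} = \left(-1063\right) \frac{1}{3064} - \frac{45156}{8755} = - \frac{1063}{3064} - \frac{45156}{8755} = - \frac{147664549}{26825320}$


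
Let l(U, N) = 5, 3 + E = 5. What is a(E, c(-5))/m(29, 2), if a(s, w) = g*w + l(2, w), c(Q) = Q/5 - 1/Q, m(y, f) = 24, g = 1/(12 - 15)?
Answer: 79/360 ≈ 0.21944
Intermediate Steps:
E = 2 (E = -3 + 5 = 2)
g = -1/3 (g = 1/(-3) = -1/3 ≈ -0.33333)
c(Q) = -1/Q + Q/5 (c(Q) = Q*(1/5) - 1/Q = Q/5 - 1/Q = -1/Q + Q/5)
a(s, w) = 5 - w/3 (a(s, w) = -w/3 + 5 = 5 - w/3)
a(E, c(-5))/m(29, 2) = (5 - (-1/(-5) + (1/5)*(-5))/3)/24 = (5 - (-1*(-1/5) - 1)/3)*(1/24) = (5 - (1/5 - 1)/3)*(1/24) = (5 - 1/3*(-4/5))*(1/24) = (5 + 4/15)*(1/24) = (79/15)*(1/24) = 79/360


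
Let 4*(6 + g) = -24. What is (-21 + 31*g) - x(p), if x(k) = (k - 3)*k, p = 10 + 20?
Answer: -1203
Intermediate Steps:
p = 30
g = -12 (g = -6 + (¼)*(-24) = -6 - 6 = -12)
x(k) = k*(-3 + k) (x(k) = (-3 + k)*k = k*(-3 + k))
(-21 + 31*g) - x(p) = (-21 + 31*(-12)) - 30*(-3 + 30) = (-21 - 372) - 30*27 = -393 - 1*810 = -393 - 810 = -1203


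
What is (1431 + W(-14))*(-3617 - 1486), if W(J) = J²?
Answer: -8302581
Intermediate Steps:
(1431 + W(-14))*(-3617 - 1486) = (1431 + (-14)²)*(-3617 - 1486) = (1431 + 196)*(-5103) = 1627*(-5103) = -8302581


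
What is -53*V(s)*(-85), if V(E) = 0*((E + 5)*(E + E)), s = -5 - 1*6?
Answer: 0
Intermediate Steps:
s = -11 (s = -5 - 6 = -11)
V(E) = 0 (V(E) = 0*((5 + E)*(2*E)) = 0*(2*E*(5 + E)) = 0)
-53*V(s)*(-85) = -53*0*(-85) = 0*(-85) = 0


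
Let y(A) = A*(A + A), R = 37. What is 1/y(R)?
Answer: 1/2738 ≈ 0.00036523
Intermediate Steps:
y(A) = 2*A² (y(A) = A*(2*A) = 2*A²)
1/y(R) = 1/(2*37²) = 1/(2*1369) = 1/2738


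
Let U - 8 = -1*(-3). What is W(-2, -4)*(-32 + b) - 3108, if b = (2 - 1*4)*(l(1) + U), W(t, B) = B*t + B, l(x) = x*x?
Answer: -3332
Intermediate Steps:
l(x) = x²
U = 11 (U = 8 - 1*(-3) = 8 + 3 = 11)
W(t, B) = B + B*t
b = -24 (b = (2 - 1*4)*(1² + 11) = (2 - 4)*(1 + 11) = -2*12 = -24)
W(-2, -4)*(-32 + b) - 3108 = (-4*(1 - 2))*(-32 - 24) - 3108 = -4*(-1)*(-56) - 3108 = 4*(-56) - 3108 = -224 - 3108 = -3332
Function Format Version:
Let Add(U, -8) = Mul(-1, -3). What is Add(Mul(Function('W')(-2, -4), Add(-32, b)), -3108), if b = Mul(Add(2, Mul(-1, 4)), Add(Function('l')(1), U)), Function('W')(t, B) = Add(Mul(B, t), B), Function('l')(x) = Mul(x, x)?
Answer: -3332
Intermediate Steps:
Function('l')(x) = Pow(x, 2)
U = 11 (U = Add(8, Mul(-1, -3)) = Add(8, 3) = 11)
Function('W')(t, B) = Add(B, Mul(B, t))
b = -24 (b = Mul(Add(2, Mul(-1, 4)), Add(Pow(1, 2), 11)) = Mul(Add(2, -4), Add(1, 11)) = Mul(-2, 12) = -24)
Add(Mul(Function('W')(-2, -4), Add(-32, b)), -3108) = Add(Mul(Mul(-4, Add(1, -2)), Add(-32, -24)), -3108) = Add(Mul(Mul(-4, -1), -56), -3108) = Add(Mul(4, -56), -3108) = Add(-224, -3108) = -3332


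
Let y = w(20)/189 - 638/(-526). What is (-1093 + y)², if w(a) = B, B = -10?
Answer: 2945459752968100/2470785849 ≈ 1.1921e+6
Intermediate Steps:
w(a) = -10
y = 57661/49707 (y = -10/189 - 638/(-526) = -10*1/189 - 638*(-1/526) = -10/189 + 319/263 = 57661/49707 ≈ 1.1600)
(-1093 + y)² = (-1093 + 57661/49707)² = (-54272090/49707)² = 2945459752968100/2470785849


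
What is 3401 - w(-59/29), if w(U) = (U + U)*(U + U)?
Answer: 2846317/841 ≈ 3384.4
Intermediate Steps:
w(U) = 4*U² (w(U) = (2*U)*(2*U) = 4*U²)
3401 - w(-59/29) = 3401 - 4*(-59/29)² = 3401 - 4*3481/841 = 3401 - 1*13924/841 = 3401 - 13924/841 = 2846317/841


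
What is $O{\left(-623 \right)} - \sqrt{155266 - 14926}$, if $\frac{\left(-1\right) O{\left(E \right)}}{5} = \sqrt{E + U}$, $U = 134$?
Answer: $- 2 \sqrt{35085} - 5 i \sqrt{489} \approx -374.62 - 110.57 i$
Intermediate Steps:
$O{\left(E \right)} = - 5 \sqrt{134 + E}$ ($O{\left(E \right)} = - 5 \sqrt{E + 134} = - 5 \sqrt{134 + E}$)
$O{\left(-623 \right)} - \sqrt{155266 - 14926} = - 5 \sqrt{134 - 623} - \sqrt{155266 - 14926} = - 5 \sqrt{-489} - \sqrt{140340} = - 5 i \sqrt{489} - 2 \sqrt{35085} = - 2 \sqrt{35085} - 5 i \sqrt{489}$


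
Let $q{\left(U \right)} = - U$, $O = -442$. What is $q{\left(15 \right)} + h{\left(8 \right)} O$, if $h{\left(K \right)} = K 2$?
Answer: $-7087$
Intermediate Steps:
$h{\left(K \right)} = 2 K$
$q{\left(15 \right)} + h{\left(8 \right)} O = \left(-1\right) 15 + 2 \cdot 8 \left(-442\right) = -15 + 16 \left(-442\right) = -15 - 7072 = -7087$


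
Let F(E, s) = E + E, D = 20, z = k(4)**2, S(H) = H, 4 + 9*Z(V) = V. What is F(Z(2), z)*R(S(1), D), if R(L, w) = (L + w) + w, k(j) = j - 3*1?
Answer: -164/9 ≈ -18.222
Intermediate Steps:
Z(V) = -4/9 + V/9
k(j) = -3 + j (k(j) = j - 3 = -3 + j)
z = 1 (z = (-3 + 4)**2 = 1**2 = 1)
R(L, w) = L + 2*w
F(E, s) = 2*E
F(Z(2), z)*R(S(1), D) = (2*(-4/9 + (1/9)*2))*(1 + 2*20) = (2*(-4/9 + 2/9))*(1 + 40) = (2*(-2/9))*41 = -4/9*41 = -164/9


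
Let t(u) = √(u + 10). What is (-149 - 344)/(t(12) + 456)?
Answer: -112404/103957 + 493*√22/207914 ≈ -1.0701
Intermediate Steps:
t(u) = √(10 + u)
(-149 - 344)/(t(12) + 456) = (-149 - 344)/(√(10 + 12) + 456) = -493/(√22 + 456) = -493/(456 + √22)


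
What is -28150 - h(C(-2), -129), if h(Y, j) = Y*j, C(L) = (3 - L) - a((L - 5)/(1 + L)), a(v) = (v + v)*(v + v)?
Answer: -52789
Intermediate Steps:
a(v) = 4*v**2 (a(v) = (2*v)*(2*v) = 4*v**2)
C(L) = 3 - L - 4*(-5 + L)**2/(1 + L)**2 (C(L) = (3 - L) - 4*((L - 5)/(1 + L))**2 = (3 - L) - 4*((-5 + L)/(1 + L))**2 = (3 - L) - 4*(-5 + L)**2/(1 + L)**2 = 3 - L - 4*(-5 + L)**2/(1 + L)**2)
-28150 - h(C(-2), -129) = -28150 - (3 - 1*(-2) - 4*(-5 - 2)**2/(1 - 2)**2)*(-129) = -28150 - (3 + 2 - 4*(-7)**2/(-1)**2)*(-129) = -28150 - (3 + 2 - 4*1*49)*(-129) = -28150 - (3 + 2 - 196)*(-129) = -28150 - (-191)*(-129) = -28150 - 1*24639 = -28150 - 24639 = -52789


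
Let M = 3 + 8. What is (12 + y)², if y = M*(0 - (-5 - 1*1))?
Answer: 6084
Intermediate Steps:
M = 11
y = 66 (y = 11*(0 - (-5 - 1*1)) = 11*(0 - (-5 - 1)) = 11*(0 - 1*(-6)) = 11*(0 + 6) = 11*6 = 66)
(12 + y)² = (12 + 66)² = 78² = 6084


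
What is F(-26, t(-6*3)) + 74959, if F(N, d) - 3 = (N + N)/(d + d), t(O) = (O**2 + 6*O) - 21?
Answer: 1124428/15 ≈ 74962.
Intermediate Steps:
t(O) = -21 + O**2 + 6*O
F(N, d) = 3 + N/d (F(N, d) = 3 + (N + N)/(d + d) = 3 + (2*N)/((2*d)) = 3 + (2*N)*(1/(2*d)) = 3 + N/d)
F(-26, t(-6*3)) + 74959 = (3 - 26/(-21 + (-6*3)**2 + 6*(-6*3))) + 74959 = (3 - 26/(-21 + (-18)**2 + 6*(-18))) + 74959 = (3 - 26/(-21 + 324 - 108)) + 74959 = (3 - 26/195) + 74959 = (3 - 26*1/195) + 74959 = (3 - 2/15) + 74959 = 43/15 + 74959 = 1124428/15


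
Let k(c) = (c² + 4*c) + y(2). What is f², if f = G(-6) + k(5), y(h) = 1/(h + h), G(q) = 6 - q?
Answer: 52441/16 ≈ 3277.6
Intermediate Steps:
y(h) = 1/(2*h)
k(c) = ¼ + c² + 4*c (k(c) = (c² + 4*c) + (½)/2 = (c² + 4*c) + (½)*(½) = (c² + 4*c) + ¼ = ¼ + c² + 4*c)
f = 229/4 (f = (6 - 1*(-6)) + (¼ + 5² + 4*5) = (6 + 6) + (¼ + 25 + 20) = 12 + 181/4 = 229/4 ≈ 57.250)
f² = (229/4)² = 52441/16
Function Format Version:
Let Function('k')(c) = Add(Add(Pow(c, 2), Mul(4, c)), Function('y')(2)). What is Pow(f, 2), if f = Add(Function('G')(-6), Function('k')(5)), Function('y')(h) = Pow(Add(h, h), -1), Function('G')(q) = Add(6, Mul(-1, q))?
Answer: Rational(52441, 16) ≈ 3277.6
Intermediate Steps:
Function('y')(h) = Mul(Rational(1, 2), Pow(h, -1)) (Function('y')(h) = Pow(Mul(2, h), -1) = Mul(Rational(1, 2), Pow(h, -1)))
Function('k')(c) = Add(Rational(1, 4), Pow(c, 2), Mul(4, c)) (Function('k')(c) = Add(Add(Pow(c, 2), Mul(4, c)), Mul(Rational(1, 2), Pow(2, -1))) = Add(Add(Pow(c, 2), Mul(4, c)), Mul(Rational(1, 2), Rational(1, 2))) = Add(Add(Pow(c, 2), Mul(4, c)), Rational(1, 4)) = Add(Rational(1, 4), Pow(c, 2), Mul(4, c)))
f = Rational(229, 4) (f = Add(Add(6, Mul(-1, -6)), Add(Rational(1, 4), Pow(5, 2), Mul(4, 5))) = Add(Add(6, 6), Add(Rational(1, 4), 25, 20)) = Add(12, Rational(181, 4)) = Rational(229, 4) ≈ 57.250)
Pow(f, 2) = Pow(Rational(229, 4), 2) = Rational(52441, 16)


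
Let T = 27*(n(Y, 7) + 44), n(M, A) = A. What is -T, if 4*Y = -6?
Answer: -1377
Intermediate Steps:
Y = -3/2 (Y = (1/4)*(-6) = -3/2 ≈ -1.5000)
T = 1377 (T = 27*(7 + 44) = 27*51 = 1377)
-T = -1*1377 = -1377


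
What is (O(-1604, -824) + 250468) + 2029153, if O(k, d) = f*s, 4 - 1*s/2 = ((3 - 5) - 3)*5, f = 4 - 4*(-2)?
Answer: 2280317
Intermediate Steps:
f = 12 (f = 4 + 8 = 12)
s = 58 (s = 8 - 2*((3 - 5) - 3)*5 = 8 - 2*(-2 - 3)*5 = 8 - (-10)*5 = 8 - 2*(-25) = 8 + 50 = 58)
O(k, d) = 696 (O(k, d) = 12*58 = 696)
(O(-1604, -824) + 250468) + 2029153 = (696 + 250468) + 2029153 = 251164 + 2029153 = 2280317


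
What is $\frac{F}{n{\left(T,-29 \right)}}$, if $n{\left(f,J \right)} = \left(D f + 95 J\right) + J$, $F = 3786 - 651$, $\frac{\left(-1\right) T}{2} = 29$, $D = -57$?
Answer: $\frac{1045}{174} \approx 6.0057$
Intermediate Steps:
$T = -58$ ($T = \left(-2\right) 29 = -58$)
$F = 3135$ ($F = 3786 - 651 = 3135$)
$n{\left(f,J \right)} = - 57 f + 96 J$ ($n{\left(f,J \right)} = \left(- 57 f + 95 J\right) + J = - 57 f + 96 J$)
$\frac{F}{n{\left(T,-29 \right)}} = \frac{3135}{\left(-57\right) \left(-58\right) + 96 \left(-29\right)} = \frac{3135}{3306 - 2784} = \frac{3135}{522} = 3135 \cdot \frac{1}{522} = \frac{1045}{174}$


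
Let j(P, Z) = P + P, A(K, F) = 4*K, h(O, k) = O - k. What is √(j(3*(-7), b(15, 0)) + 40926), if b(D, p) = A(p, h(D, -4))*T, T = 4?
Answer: 2*√10221 ≈ 202.20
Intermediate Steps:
b(D, p) = 16*p (b(D, p) = (4*p)*4 = 16*p)
j(P, Z) = 2*P
√(j(3*(-7), b(15, 0)) + 40926) = √(2*(3*(-7)) + 40926) = √(2*(-21) + 40926) = √(-42 + 40926) = √40884 = 2*√10221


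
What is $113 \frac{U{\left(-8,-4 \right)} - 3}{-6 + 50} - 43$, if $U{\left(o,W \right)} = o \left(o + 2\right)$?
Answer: $\frac{3193}{44} \approx 72.568$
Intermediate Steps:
$U{\left(o,W \right)} = o \left(2 + o\right)$
$113 \frac{U{\left(-8,-4 \right)} - 3}{-6 + 50} - 43 = 113 \frac{- 8 \left(2 - 8\right) - 3}{-6 + 50} - 43 = 113 \frac{\left(-8\right) \left(-6\right) - 3}{44} - 43 = 113 \left(48 - 3\right) \frac{1}{44} - 43 = 113 \cdot 45 \cdot \frac{1}{44} - 43 = 113 \cdot \frac{45}{44} - 43 = \frac{5085}{44} - 43 = \frac{3193}{44}$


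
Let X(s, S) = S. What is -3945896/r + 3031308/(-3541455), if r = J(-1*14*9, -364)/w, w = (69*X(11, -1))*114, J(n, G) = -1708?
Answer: -3053365710250304/168022365 ≈ -1.8172e+7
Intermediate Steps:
w = -7866 (w = (69*(-1))*114 = -69*114 = -7866)
r = 854/3933 (r = -1708/(-7866) = -1708*(-1/7866) = 854/3933 ≈ 0.21714)
-3945896/r + 3031308/(-3541455) = -3945896/854/3933 + 3031308/(-3541455) = -3945896*3933/854 + 3031308*(-1/3541455) = -7759604484/427 - 336812/393495 = -3053365710250304/168022365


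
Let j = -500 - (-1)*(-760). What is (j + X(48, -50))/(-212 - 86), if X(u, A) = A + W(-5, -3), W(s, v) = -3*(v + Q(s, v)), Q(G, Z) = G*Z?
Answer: 673/149 ≈ 4.5168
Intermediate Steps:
W(s, v) = -3*v - 3*s*v (W(s, v) = -3*(v + s*v) = -3*v - 3*s*v)
X(u, A) = -36 + A (X(u, A) = A + 3*(-3)*(-1 - 1*(-5)) = A + 3*(-3)*(-1 + 5) = A + 3*(-3)*4 = A - 36 = -36 + A)
j = -1260 (j = -500 - 1*760 = -500 - 760 = -1260)
(j + X(48, -50))/(-212 - 86) = (-1260 + (-36 - 50))/(-212 - 86) = (-1260 - 86)/(-298) = -1346*(-1/298) = 673/149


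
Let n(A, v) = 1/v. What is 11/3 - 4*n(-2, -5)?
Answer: 67/15 ≈ 4.4667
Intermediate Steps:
11/3 - 4*n(-2, -5) = 11/3 - 4/(-5) = 11*(⅓) - 4*(-⅕) = 11/3 + ⅘ = 67/15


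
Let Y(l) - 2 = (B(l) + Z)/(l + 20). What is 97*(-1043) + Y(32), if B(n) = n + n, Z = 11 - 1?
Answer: -2630357/26 ≈ -1.0117e+5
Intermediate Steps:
Z = 10
B(n) = 2*n
Y(l) = 2 + (10 + 2*l)/(20 + l) (Y(l) = 2 + (2*l + 10)/(l + 20) = 2 + (10 + 2*l)/(20 + l))
97*(-1043) + Y(32) = 97*(-1043) + 2*(25 + 2*32)/(20 + 32) = -101171 + 2*(25 + 64)/52 = -101171 + 2*(1/52)*89 = -101171 + 89/26 = -2630357/26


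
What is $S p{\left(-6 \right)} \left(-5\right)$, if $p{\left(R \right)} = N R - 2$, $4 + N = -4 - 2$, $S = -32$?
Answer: $9280$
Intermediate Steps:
$N = -10$ ($N = -4 - 6 = -10$)
$p{\left(R \right)} = -2 - 10 R$ ($p{\left(R \right)} = - 10 R - 2 = -2 - 10 R$)
$S p{\left(-6 \right)} \left(-5\right) = - 32 \left(-2 - -60\right) \left(-5\right) = - 32 \left(-2 + 60\right) \left(-5\right) = \left(-32\right) 58 \left(-5\right) = \left(-1856\right) \left(-5\right) = 9280$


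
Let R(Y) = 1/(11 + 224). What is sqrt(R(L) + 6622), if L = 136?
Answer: sqrt(365700185)/235 ≈ 81.376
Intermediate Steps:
R(Y) = 1/235
sqrt(R(L) + 6622) = sqrt(1/235 + 6622) = sqrt(1556171/235) = sqrt(365700185)/235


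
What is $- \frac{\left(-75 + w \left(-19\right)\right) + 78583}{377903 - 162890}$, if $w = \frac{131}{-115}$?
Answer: $- \frac{3010303}{8242165} \approx -0.36523$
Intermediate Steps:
$w = - \frac{131}{115}$ ($w = 131 \left(- \frac{1}{115}\right) = - \frac{131}{115} \approx -1.1391$)
$- \frac{\left(-75 + w \left(-19\right)\right) + 78583}{377903 - 162890} = - \frac{\left(-75 - - \frac{2489}{115}\right) + 78583}{377903 - 162890} = - \frac{\left(-75 + \frac{2489}{115}\right) + 78583}{215013} = - \frac{- \frac{6136}{115} + 78583}{215013} = - \frac{9030909}{115 \cdot 215013} = \left(-1\right) \frac{3010303}{8242165} = - \frac{3010303}{8242165}$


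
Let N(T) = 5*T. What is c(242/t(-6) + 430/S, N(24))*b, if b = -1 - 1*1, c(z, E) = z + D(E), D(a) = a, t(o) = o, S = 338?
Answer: -82072/507 ≈ -161.88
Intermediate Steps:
c(z, E) = E + z (c(z, E) = z + E = E + z)
b = -2 (b = -1 - 1 = -2)
c(242/t(-6) + 430/S, N(24))*b = (5*24 + (242/(-6) + 430/338))*(-2) = (120 + (242*(-1/6) + 430*(1/338)))*(-2) = (120 + (-121/3 + 215/169))*(-2) = (120 - 19804/507)*(-2) = (41036/507)*(-2) = -82072/507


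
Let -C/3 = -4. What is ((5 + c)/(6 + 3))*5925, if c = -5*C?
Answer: -108625/3 ≈ -36208.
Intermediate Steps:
C = 12 (C = -3*(-4) = 12)
c = -60 (c = -5*12 = -60)
((5 + c)/(6 + 3))*5925 = ((5 - 60)/(6 + 3))*5925 = -55/9*5925 = -108625/3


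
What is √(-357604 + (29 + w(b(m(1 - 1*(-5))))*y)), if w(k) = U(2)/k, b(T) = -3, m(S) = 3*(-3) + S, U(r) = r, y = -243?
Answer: I*√357413 ≈ 597.84*I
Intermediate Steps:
m(S) = -9 + S
w(k) = 2/k
√(-357604 + (29 + w(b(m(1 - 1*(-5))))*y)) = √(-357604 + (29 + (2/(-3))*(-243))) = √(-357604 + (29 + (2*(-⅓))*(-243))) = √(-357604 + (29 - ⅔*(-243))) = √(-357604 + (29 + 162)) = √(-357604 + 191) = √(-357413) = I*√357413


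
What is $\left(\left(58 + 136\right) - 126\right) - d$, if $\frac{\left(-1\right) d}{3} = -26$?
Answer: $-10$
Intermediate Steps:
$d = 78$ ($d = \left(-3\right) \left(-26\right) = 78$)
$\left(\left(58 + 136\right) - 126\right) - d = \left(\left(58 + 136\right) - 126\right) - 78 = \left(194 - 126\right) - 78 = 68 - 78 = -10$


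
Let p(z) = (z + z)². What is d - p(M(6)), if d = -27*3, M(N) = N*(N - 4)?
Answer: -657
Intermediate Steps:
M(N) = N*(-4 + N)
p(z) = 4*z² (p(z) = (2*z)² = 4*z²)
d = -81
d - p(M(6)) = -81 - 4*(6*(-4 + 6))² = -81 - 4*(6*2)² = -81 - 4*12² = -81 - 4*144 = -81 - 1*576 = -81 - 576 = -657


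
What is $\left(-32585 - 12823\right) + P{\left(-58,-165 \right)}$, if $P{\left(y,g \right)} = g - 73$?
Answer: $-45646$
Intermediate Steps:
$P{\left(y,g \right)} = -73 + g$
$\left(-32585 - 12823\right) + P{\left(-58,-165 \right)} = \left(-32585 - 12823\right) - 238 = -45408 - 238 = -45646$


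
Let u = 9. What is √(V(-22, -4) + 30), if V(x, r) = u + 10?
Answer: 7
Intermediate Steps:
V(x, r) = 19 (V(x, r) = 9 + 10 = 19)
√(V(-22, -4) + 30) = √(19 + 30) = √49 = 7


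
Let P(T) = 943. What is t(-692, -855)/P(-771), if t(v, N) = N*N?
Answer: 731025/943 ≈ 775.21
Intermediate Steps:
t(v, N) = N²
t(-692, -855)/P(-771) = (-855)²/943 = 731025*(1/943) = 731025/943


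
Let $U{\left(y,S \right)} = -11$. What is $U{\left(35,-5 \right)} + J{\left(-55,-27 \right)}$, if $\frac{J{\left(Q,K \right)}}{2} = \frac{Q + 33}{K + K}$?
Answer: $- \frac{275}{27} \approx -10.185$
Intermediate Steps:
$J{\left(Q,K \right)} = \frac{33 + Q}{K}$ ($J{\left(Q,K \right)} = 2 \frac{Q + 33}{K + K} = 2 \frac{33 + Q}{2 K} = \frac{33 + Q}{K}$)
$U{\left(35,-5 \right)} + J{\left(-55,-27 \right)} = -11 + \frac{33 - 55}{-27} = -11 - - \frac{22}{27} = -11 + \frac{22}{27} = - \frac{275}{27}$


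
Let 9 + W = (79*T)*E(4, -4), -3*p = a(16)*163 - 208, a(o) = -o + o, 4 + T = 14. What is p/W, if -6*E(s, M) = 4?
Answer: -208/1607 ≈ -0.12943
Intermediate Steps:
T = 10 (T = -4 + 14 = 10)
E(s, M) = -⅔ (E(s, M) = -⅙*4 = -⅔)
a(o) = 0
p = 208/3 (p = -(0*163 - 208)/3 = -(0 - 208)/3 = -⅓*(-208) = 208/3 ≈ 69.333)
W = -1607/3 (W = -9 + (79*10)*(-⅔) = -9 + 790*(-⅔) = -9 - 1580/3 = -1607/3 ≈ -535.67)
p/W = 208/(3*(-1607/3)) = (208/3)*(-3/1607) = -208/1607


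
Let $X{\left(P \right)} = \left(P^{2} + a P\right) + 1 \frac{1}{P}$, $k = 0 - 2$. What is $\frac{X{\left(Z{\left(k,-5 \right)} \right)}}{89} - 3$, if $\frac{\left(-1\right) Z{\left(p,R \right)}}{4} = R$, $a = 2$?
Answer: $\frac{3461}{1780} \approx 1.9444$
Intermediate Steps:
$k = -2$
$Z{\left(p,R \right)} = - 4 R$
$X{\left(P \right)} = \frac{1}{P} + P^{2} + 2 P$ ($X{\left(P \right)} = \left(P^{2} + 2 P\right) + 1 \frac{1}{P} = \left(P^{2} + 2 P\right) + \frac{1}{P} = \frac{1}{P} + P^{2} + 2 P$)
$\frac{X{\left(Z{\left(k,-5 \right)} \right)}}{89} - 3 = \frac{\frac{1}{\left(-4\right) \left(-5\right)} \left(1 + \left(\left(-4\right) \left(-5\right)\right)^{2} \left(2 - -20\right)\right)}{89} - 3 = \frac{\frac{1}{20} \left(1 + 20^{2} \left(2 + 20\right)\right)}{89} - 3 = \frac{\frac{1}{20} \left(1 + 400 \cdot 22\right)}{89} - 3 = \frac{\frac{1}{20} \left(1 + 8800\right)}{89} - 3 = \frac{\frac{1}{20} \cdot 8801}{89} - 3 = \frac{1}{89} \cdot \frac{8801}{20} - 3 = \frac{8801}{1780} - 3 = \frac{3461}{1780}$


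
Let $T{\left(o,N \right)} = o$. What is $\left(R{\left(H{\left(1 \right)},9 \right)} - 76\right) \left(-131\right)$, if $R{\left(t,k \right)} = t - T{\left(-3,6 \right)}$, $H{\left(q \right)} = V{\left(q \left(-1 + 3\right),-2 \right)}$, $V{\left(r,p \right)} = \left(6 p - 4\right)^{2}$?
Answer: $-23973$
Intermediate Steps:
$V{\left(r,p \right)} = \left(-4 + 6 p\right)^{2}$
$H{\left(q \right)} = 256$ ($H{\left(q \right)} = 4 \left(-2 + 3 \left(-2\right)\right)^{2} = 4 \left(-2 - 6\right)^{2} = 4 \left(-8\right)^{2} = 4 \cdot 64 = 256$)
$R{\left(t,k \right)} = 3 + t$ ($R{\left(t,k \right)} = t - -3 = t + 3 = 3 + t$)
$\left(R{\left(H{\left(1 \right)},9 \right)} - 76\right) \left(-131\right) = \left(\left(3 + 256\right) - 76\right) \left(-131\right) = \left(259 - 76\right) \left(-131\right) = 183 \left(-131\right) = -23973$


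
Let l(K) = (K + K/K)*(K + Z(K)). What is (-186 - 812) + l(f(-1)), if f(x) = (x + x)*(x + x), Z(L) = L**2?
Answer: -898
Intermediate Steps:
f(x) = 4*x**2 (f(x) = (2*x)*(2*x) = 4*x**2)
l(K) = (1 + K)*(K + K**2) (l(K) = (K + K/K)*(K + K**2) = (K + 1)*(K + K**2) = (1 + K)*(K + K**2))
(-186 - 812) + l(f(-1)) = (-186 - 812) + (4*(-1)**2)*(1 + (4*(-1)**2)**2 + 2*(4*(-1)**2)) = -998 + (4*1)*(1 + (4*1)**2 + 2*(4*1)) = -998 + 4*(1 + 4**2 + 2*4) = -998 + 4*(1 + 16 + 8) = -998 + 4*25 = -998 + 100 = -898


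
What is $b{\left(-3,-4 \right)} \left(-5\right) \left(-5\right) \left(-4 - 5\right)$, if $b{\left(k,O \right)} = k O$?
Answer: $-2700$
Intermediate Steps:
$b{\left(k,O \right)} = O k$
$b{\left(-3,-4 \right)} \left(-5\right) \left(-5\right) \left(-4 - 5\right) = \left(-4\right) \left(-3\right) \left(-5\right) \left(-5\right) \left(-4 - 5\right) = 12 \cdot 25 \left(-4 - 5\right) = 12 \cdot 25 \left(-9\right) = 12 \left(-225\right) = -2700$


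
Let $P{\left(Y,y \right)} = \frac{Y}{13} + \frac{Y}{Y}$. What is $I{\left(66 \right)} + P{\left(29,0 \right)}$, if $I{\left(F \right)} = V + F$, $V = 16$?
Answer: $\frac{1108}{13} \approx 85.231$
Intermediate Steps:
$P{\left(Y,y \right)} = 1 + \frac{Y}{13}$ ($P{\left(Y,y \right)} = Y \frac{1}{13} + 1 = \frac{Y}{13} + 1 = 1 + \frac{Y}{13}$)
$I{\left(F \right)} = 16 + F$
$I{\left(66 \right)} + P{\left(29,0 \right)} = \left(16 + 66\right) + \left(1 + \frac{1}{13} \cdot 29\right) = 82 + \left(1 + \frac{29}{13}\right) = 82 + \frac{42}{13} = \frac{1108}{13}$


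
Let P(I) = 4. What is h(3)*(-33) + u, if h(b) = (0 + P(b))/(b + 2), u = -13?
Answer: -197/5 ≈ -39.400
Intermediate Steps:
h(b) = 4/(2 + b) (h(b) = (0 + 4)/(b + 2) = 4/(2 + b))
h(3)*(-33) + u = (4/(2 + 3))*(-33) - 13 = (4/5)*(-33) - 13 = (4*(⅕))*(-33) - 13 = (⅘)*(-33) - 13 = -132/5 - 13 = -197/5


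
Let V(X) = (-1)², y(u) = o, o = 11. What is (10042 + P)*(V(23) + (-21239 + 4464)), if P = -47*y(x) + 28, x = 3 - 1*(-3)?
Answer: -160242022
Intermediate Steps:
x = 6 (x = 3 + 3 = 6)
y(u) = 11
V(X) = 1
P = -489 (P = -47*11 + 28 = -517 + 28 = -489)
(10042 + P)*(V(23) + (-21239 + 4464)) = (10042 - 489)*(1 + (-21239 + 4464)) = 9553*(1 - 16775) = 9553*(-16774) = -160242022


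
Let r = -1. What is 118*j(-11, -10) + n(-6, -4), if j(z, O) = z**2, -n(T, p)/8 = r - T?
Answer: 14238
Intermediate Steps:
n(T, p) = 8 + 8*T (n(T, p) = -8*(-1 - T) = 8 + 8*T)
118*j(-11, -10) + n(-6, -4) = 118*(-11)**2 + (8 + 8*(-6)) = 118*121 + (8 - 48) = 14278 - 40 = 14238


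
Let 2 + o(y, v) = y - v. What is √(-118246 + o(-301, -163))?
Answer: 3*I*√13154 ≈ 344.07*I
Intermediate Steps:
o(y, v) = -2 + y - v (o(y, v) = -2 + (y - v) = -2 + y - v)
√(-118246 + o(-301, -163)) = √(-118246 + (-2 - 301 - 1*(-163))) = √(-118246 + (-2 - 301 + 163)) = √(-118246 - 140) = √(-118386) = 3*I*√13154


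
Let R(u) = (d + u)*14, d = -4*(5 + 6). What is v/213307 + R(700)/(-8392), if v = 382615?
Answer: 156486699/223759043 ≈ 0.69935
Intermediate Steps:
d = -44 (d = -4*11 = -44)
R(u) = -616 + 14*u (R(u) = (-44 + u)*14 = -616 + 14*u)
v/213307 + R(700)/(-8392) = 382615/213307 + (-616 + 14*700)/(-8392) = 382615*(1/213307) + (-616 + 9800)*(-1/8392) = 382615/213307 + 9184*(-1/8392) = 382615/213307 - 1148/1049 = 156486699/223759043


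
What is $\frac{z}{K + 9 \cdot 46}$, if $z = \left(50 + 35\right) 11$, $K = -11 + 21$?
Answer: $\frac{935}{424} \approx 2.2052$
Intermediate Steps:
$K = 10$
$z = 935$ ($z = 85 \cdot 11 = 935$)
$\frac{z}{K + 9 \cdot 46} = \frac{935}{10 + 9 \cdot 46} = \frac{935}{10 + 414} = \frac{935}{424}$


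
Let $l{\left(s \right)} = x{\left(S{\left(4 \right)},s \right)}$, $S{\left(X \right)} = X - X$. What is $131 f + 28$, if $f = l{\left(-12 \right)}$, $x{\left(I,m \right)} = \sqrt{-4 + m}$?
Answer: $28 + 524 i \approx 28.0 + 524.0 i$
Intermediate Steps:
$S{\left(X \right)} = 0$
$l{\left(s \right)} = \sqrt{-4 + s}$
$f = 4 i$ ($f = \sqrt{-4 - 12} = \sqrt{-16} = 4 i \approx 4.0 i$)
$131 f + 28 = 131 \cdot 4 i + 28 = 524 i + 28 = 28 + 524 i$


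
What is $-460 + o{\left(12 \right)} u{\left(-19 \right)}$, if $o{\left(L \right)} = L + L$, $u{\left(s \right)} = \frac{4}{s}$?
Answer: $- \frac{8836}{19} \approx -465.05$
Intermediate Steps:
$o{\left(L \right)} = 2 L$
$-460 + o{\left(12 \right)} u{\left(-19 \right)} = -460 + 2 \cdot 12 \frac{4}{-19} = -460 + 24 \cdot 4 \left(- \frac{1}{19}\right) = -460 + 24 \left(- \frac{4}{19}\right) = -460 - \frac{96}{19} = - \frac{8836}{19}$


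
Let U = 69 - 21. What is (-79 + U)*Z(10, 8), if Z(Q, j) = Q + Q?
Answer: -620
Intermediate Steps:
Z(Q, j) = 2*Q
U = 48
(-79 + U)*Z(10, 8) = (-79 + 48)*(2*10) = -31*20 = -620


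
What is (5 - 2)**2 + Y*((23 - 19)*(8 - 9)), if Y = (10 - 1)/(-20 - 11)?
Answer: 315/31 ≈ 10.161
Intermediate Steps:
Y = -9/31 (Y = 9/(-31) = 9*(-1/31) = -9/31 ≈ -0.29032)
(5 - 2)**2 + Y*((23 - 19)*(8 - 9)) = (5 - 2)**2 - 9*(23 - 19)*(8 - 9)/31 = 3**2 - 36*(-1)/31 = 9 - 9/31*(-4) = 9 + 36/31 = 315/31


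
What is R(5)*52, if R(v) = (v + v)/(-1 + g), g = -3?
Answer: -130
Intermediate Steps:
R(v) = -v/2 (R(v) = (v + v)/(-1 - 3) = (2*v)/(-4) = (2*v)*(-¼) = -v/2)
R(5)*52 = -½*5*52 = -5/2*52 = -130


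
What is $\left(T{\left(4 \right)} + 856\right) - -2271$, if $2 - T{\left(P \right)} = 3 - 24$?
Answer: $3150$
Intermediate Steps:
$T{\left(P \right)} = 23$ ($T{\left(P \right)} = 2 - \left(3 - 24\right) = 2 - -21 = 2 + 21 = 23$)
$\left(T{\left(4 \right)} + 856\right) - -2271 = \left(23 + 856\right) - -2271 = 879 + 2271 = 3150$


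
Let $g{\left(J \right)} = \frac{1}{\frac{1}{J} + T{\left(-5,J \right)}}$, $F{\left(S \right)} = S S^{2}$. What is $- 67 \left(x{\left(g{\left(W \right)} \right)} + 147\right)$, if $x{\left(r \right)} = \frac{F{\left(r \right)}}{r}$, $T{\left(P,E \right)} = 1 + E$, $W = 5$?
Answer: $- \frac{9466564}{961} \approx -9850.8$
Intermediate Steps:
$F{\left(S \right)} = S^{3}$
$g{\left(J \right)} = \frac{1}{1 + J + \frac{1}{J}}$ ($g{\left(J \right)} = \frac{1}{\frac{1}{J} + \left(1 + J\right)} = \frac{1}{1 + J + \frac{1}{J}}$)
$x{\left(r \right)} = r^{2}$ ($x{\left(r \right)} = \frac{r^{3}}{r} = r^{2}$)
$- 67 \left(x{\left(g{\left(W \right)} \right)} + 147\right) = - 67 \left(\left(\frac{5}{1 + 5 \left(1 + 5\right)}\right)^{2} + 147\right) = - 67 \left(\left(\frac{5}{1 + 5 \cdot 6}\right)^{2} + 147\right) = - 67 \left(\left(\frac{5}{1 + 30}\right)^{2} + 147\right) = - 67 \left(\left(\frac{5}{31}\right)^{2} + 147\right) = - 67 \left(\frac{25}{961} + 147\right) = \left(-67\right) \frac{141292}{961} = - \frac{9466564}{961}$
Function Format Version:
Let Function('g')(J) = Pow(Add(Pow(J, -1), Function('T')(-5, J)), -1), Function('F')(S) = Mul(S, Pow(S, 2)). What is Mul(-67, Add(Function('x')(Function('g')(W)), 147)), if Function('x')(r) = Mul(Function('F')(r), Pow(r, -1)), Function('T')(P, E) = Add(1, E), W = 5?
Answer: Rational(-9466564, 961) ≈ -9850.8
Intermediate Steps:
Function('F')(S) = Pow(S, 3)
Function('g')(J) = Pow(Add(1, J, Pow(J, -1)), -1) (Function('g')(J) = Pow(Add(Pow(J, -1), Add(1, J)), -1) = Pow(Add(1, J, Pow(J, -1)), -1))
Function('x')(r) = Pow(r, 2) (Function('x')(r) = Mul(Pow(r, 3), Pow(r, -1)) = Pow(r, 2))
Mul(-67, Add(Function('x')(Function('g')(W)), 147)) = Mul(-67, Add(Pow(Mul(5, Pow(Add(1, Mul(5, Add(1, 5))), -1)), 2), 147)) = Mul(-67, Add(Pow(Mul(5, Pow(Add(1, Mul(5, 6)), -1)), 2), 147)) = Mul(-67, Add(Pow(Mul(5, Pow(Add(1, 30), -1)), 2), 147)) = Mul(-67, Add(Pow(Mul(5, Pow(31, -1)), 2), 147)) = Mul(-67, Add(Pow(Mul(5, Rational(1, 31)), 2), 147)) = Mul(-67, Add(Pow(Rational(5, 31), 2), 147)) = Mul(-67, Add(Rational(25, 961), 147)) = Mul(-67, Rational(141292, 961)) = Rational(-9466564, 961)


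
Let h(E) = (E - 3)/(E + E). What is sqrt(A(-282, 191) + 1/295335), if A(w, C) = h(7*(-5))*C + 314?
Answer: 8*sqrt(123968986099)/137823 ≈ 20.437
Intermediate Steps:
h(E) = (-3 + E)/(2*E) (h(E) = (-3 + E)/((2*E)) = (-3 + E)*(1/(2*E)) = (-3 + E)/(2*E))
A(w, C) = 314 + 19*C/35 (A(w, C) = ((-3 + 7*(-5))/(2*((7*(-5)))))*C + 314 = ((1/2)*(-3 - 35)/(-35))*C + 314 = ((1/2)*(-1/35)*(-38))*C + 314 = 19*C/35 + 314 = 314 + 19*C/35)
sqrt(A(-282, 191) + 1/295335) = sqrt((314 + (19/35)*191) + 1/295335) = sqrt((314 + 3629/35) + 1/295335) = sqrt(14619/35 + 1/295335) = sqrt(172700096/413469) = 8*sqrt(123968986099)/137823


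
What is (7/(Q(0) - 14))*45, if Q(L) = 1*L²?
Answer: -45/2 ≈ -22.500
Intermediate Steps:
Q(L) = L²
(7/(Q(0) - 14))*45 = (7/(0² - 14))*45 = (7/(0 - 14))*45 = (7/(-14))*45 = (7*(-1/14))*45 = -½*45 = -45/2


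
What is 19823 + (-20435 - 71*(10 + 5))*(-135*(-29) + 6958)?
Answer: -233749677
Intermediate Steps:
19823 + (-20435 - 71*(10 + 5))*(-135*(-29) + 6958) = 19823 + (-20435 - 71*15)*(3915 + 6958) = 19823 + (-20435 - 1065)*10873 = 19823 - 21500*10873 = 19823 - 233769500 = -233749677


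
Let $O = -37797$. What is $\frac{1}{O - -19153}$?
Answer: $- \frac{1}{18644} \approx -5.3637 \cdot 10^{-5}$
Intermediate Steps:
$\frac{1}{O - -19153} = \frac{1}{-37797 - -19153} = \frac{1}{-37797 + \left(-35 + 19188\right)} = \frac{1}{-37797 + 19153} = \frac{1}{-18644} = - \frac{1}{18644}$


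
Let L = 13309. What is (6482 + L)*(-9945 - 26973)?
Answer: -730644138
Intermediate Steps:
(6482 + L)*(-9945 - 26973) = (6482 + 13309)*(-9945 - 26973) = 19791*(-36918) = -730644138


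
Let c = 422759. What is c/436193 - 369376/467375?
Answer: 36467762057/203865703375 ≈ 0.17888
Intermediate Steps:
c/436193 - 369376/467375 = 422759/436193 - 369376/467375 = 36467762057/203865703375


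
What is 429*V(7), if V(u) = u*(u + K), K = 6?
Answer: 39039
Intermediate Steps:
V(u) = u*(6 + u) (V(u) = u*(u + 6) = u*(6 + u))
429*V(7) = 429*(7*(6 + 7)) = 429*(7*13) = 429*91 = 39039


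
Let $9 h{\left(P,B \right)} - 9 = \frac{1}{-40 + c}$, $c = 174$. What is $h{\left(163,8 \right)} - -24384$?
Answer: $\frac{29408311}{1206} \approx 24385.0$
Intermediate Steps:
$h{\left(P,B \right)} = \frac{1207}{1206}$ ($h{\left(P,B \right)} = 1 + \frac{1}{9 \left(-40 + 174\right)} = 1 + \frac{1}{9 \cdot 134} = 1 + \frac{1}{9} \cdot \frac{1}{134} = 1 + \frac{1}{1206} = \frac{1207}{1206}$)
$h{\left(163,8 \right)} - -24384 = \frac{1207}{1206} - -24384 = \frac{1207}{1206} + 24384 = \frac{29408311}{1206}$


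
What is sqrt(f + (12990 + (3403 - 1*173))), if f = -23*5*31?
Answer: sqrt(12655) ≈ 112.49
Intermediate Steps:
f = -3565 (f = -115*31 = -3565)
sqrt(f + (12990 + (3403 - 1*173))) = sqrt(-3565 + (12990 + (3403 - 1*173))) = sqrt(-3565 + (12990 + (3403 - 173))) = sqrt(-3565 + (12990 + 3230)) = sqrt(-3565 + 16220) = sqrt(12655)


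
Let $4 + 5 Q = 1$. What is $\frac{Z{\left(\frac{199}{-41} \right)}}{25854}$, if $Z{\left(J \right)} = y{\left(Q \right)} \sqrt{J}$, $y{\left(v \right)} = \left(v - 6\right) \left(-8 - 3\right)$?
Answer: $\frac{121 i \sqrt{8159}}{1766690} \approx 0.0061865 i$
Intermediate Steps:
$Q = - \frac{3}{5}$ ($Q = - \frac{4}{5} + \frac{1}{5} \cdot 1 = - \frac{4}{5} + \frac{1}{5} = - \frac{3}{5} \approx -0.6$)
$y{\left(v \right)} = 66 - 11 v$ ($y{\left(v \right)} = \left(-6 + v\right) \left(-11\right) = 66 - 11 v$)
$Z{\left(J \right)} = \frac{363 \sqrt{J}}{5}$ ($Z{\left(J \right)} = \left(66 - - \frac{33}{5}\right) \sqrt{J} = \left(66 + \frac{33}{5}\right) \sqrt{J} = \frac{363 \sqrt{J}}{5}$)
$\frac{Z{\left(\frac{199}{-41} \right)}}{25854} = \frac{\frac{363}{5} \sqrt{\frac{199}{-41}}}{25854} = \frac{363 \sqrt{199 \left(- \frac{1}{41}\right)}}{5} \cdot \frac{1}{25854} = \frac{363 \sqrt{- \frac{199}{41}}}{5} \cdot \frac{1}{25854} = \frac{363 \frac{i \sqrt{8159}}{41}}{5} \cdot \frac{1}{25854} = \frac{363 i \sqrt{8159}}{205} \cdot \frac{1}{25854} = \frac{121 i \sqrt{8159}}{1766690}$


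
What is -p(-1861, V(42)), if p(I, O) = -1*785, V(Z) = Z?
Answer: 785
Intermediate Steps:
p(I, O) = -785
-p(-1861, V(42)) = -1*(-785) = 785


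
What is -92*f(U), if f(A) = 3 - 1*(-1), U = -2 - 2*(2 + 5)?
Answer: -368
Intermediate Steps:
U = -16 (U = -2 - 2*7 = -2 - 14 = -16)
f(A) = 4 (f(A) = 3 + 1 = 4)
-92*f(U) = -92*4 = -368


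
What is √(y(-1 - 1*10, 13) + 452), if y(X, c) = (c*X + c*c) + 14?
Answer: 2*√123 ≈ 22.181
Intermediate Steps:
y(X, c) = 14 + c² + X*c (y(X, c) = (X*c + c²) + 14 = (c² + X*c) + 14 = 14 + c² + X*c)
√(y(-1 - 1*10, 13) + 452) = √((14 + 13² + (-1 - 1*10)*13) + 452) = √((14 + 169 + (-1 - 10)*13) + 452) = √((14 + 169 - 11*13) + 452) = √((14 + 169 - 143) + 452) = √(40 + 452) = √492 = 2*√123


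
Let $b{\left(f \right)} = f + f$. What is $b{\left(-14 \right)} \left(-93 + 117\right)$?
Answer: $-672$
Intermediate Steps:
$b{\left(f \right)} = 2 f$
$b{\left(-14 \right)} \left(-93 + 117\right) = 2 \left(-14\right) \left(-93 + 117\right) = \left(-28\right) 24 = -672$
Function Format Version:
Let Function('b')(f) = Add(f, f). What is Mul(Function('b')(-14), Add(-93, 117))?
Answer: -672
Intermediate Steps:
Function('b')(f) = Mul(2, f)
Mul(Function('b')(-14), Add(-93, 117)) = Mul(Mul(2, -14), Add(-93, 117)) = Mul(-28, 24) = -672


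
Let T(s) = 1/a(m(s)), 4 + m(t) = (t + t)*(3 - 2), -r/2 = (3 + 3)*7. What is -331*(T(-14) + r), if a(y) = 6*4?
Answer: 666965/24 ≈ 27790.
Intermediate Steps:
r = -84 (r = -2*(3 + 3)*7 = -12*7 = -2*42 = -84)
m(t) = -4 + 2*t (m(t) = -4 + (t + t)*(3 - 2) = -4 + (2*t)*1 = -4 + 2*t)
a(y) = 24
T(s) = 1/24
-331*(T(-14) + r) = -331*(1/24 - 84) = -331*(-2015/24) = 666965/24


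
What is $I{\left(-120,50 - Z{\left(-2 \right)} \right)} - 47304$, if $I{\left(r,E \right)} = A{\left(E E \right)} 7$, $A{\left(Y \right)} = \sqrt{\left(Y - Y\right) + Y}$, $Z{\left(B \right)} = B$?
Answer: $-46940$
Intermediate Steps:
$A{\left(Y \right)} = \sqrt{Y}$ ($A{\left(Y \right)} = \sqrt{0 + Y} = \sqrt{Y}$)
$I{\left(r,E \right)} = 7 \sqrt{E^{2}}$ ($I{\left(r,E \right)} = \sqrt{E E} 7 = \sqrt{E^{2}} \cdot 7 = 7 \sqrt{E^{2}}$)
$I{\left(-120,50 - Z{\left(-2 \right)} \right)} - 47304 = 7 \sqrt{\left(50 - -2\right)^{2}} - 47304 = 7 \sqrt{\left(50 + 2\right)^{2}} - 47304 = 7 \sqrt{52^{2}} - 47304 = 7 \sqrt{2704} - 47304 = 7 \cdot 52 - 47304 = 364 - 47304 = -46940$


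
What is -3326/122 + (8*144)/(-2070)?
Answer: -195149/7015 ≈ -27.819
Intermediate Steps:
-3326/122 + (8*144)/(-2070) = -3326*1/122 + 1152*(-1/2070) = -1663/61 - 64/115 = -195149/7015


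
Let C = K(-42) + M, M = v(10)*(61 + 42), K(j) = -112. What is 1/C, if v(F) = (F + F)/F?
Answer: 1/94 ≈ 0.010638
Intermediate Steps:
v(F) = 2 (v(F) = (2*F)/F = 2)
M = 206 (M = 2*(61 + 42) = 2*103 = 206)
C = 94 (C = -112 + 206 = 94)
1/C = 1/94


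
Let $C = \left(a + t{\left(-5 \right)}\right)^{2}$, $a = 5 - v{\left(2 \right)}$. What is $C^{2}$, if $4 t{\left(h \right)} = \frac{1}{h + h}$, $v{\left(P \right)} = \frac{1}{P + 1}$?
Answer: $\frac{96254442001}{207360000} \approx 464.19$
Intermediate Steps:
$v{\left(P \right)} = \frac{1}{1 + P}$
$a = \frac{14}{3}$ ($a = 5 - \frac{1}{1 + 2} = 5 - \frac{1}{3} = \frac{14}{3} \approx 4.6667$)
$t{\left(h \right)} = \frac{1}{8 h}$ ($t{\left(h \right)} = \frac{1}{4 \left(h + h\right)} = \frac{1}{4 \cdot 2 h} = \frac{\frac{1}{2} \frac{1}{h}}{4} = \frac{1}{8 h}$)
$C = \frac{310249}{14400}$ ($C = \left(\frac{14}{3} + \frac{1}{8 \left(-5\right)}\right)^{2} = \left(\frac{14}{3} + \frac{1}{8} \left(- \frac{1}{5}\right)\right)^{2} = \left(\frac{14}{3} - \frac{1}{40}\right)^{2} = \left(\frac{557}{120}\right)^{2} = \frac{310249}{14400} \approx 21.545$)
$C^{2} = \left(\frac{310249}{14400}\right)^{2} = \frac{96254442001}{207360000}$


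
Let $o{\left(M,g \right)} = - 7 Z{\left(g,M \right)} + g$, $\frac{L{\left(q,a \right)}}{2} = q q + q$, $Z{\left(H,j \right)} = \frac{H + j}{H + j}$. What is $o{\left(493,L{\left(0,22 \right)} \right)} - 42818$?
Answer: $-42825$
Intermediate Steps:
$Z{\left(H,j \right)} = 1$
$L{\left(q,a \right)} = 2 q + 2 q^{2}$ ($L{\left(q,a \right)} = 2 \left(q q + q\right) = 2 \left(q^{2} + q\right) = 2 \left(q + q^{2}\right) = 2 q + 2 q^{2}$)
$o{\left(M,g \right)} = -7 + g$ ($o{\left(M,g \right)} = \left(-7\right) 1 + g = -7 + g$)
$o{\left(493,L{\left(0,22 \right)} \right)} - 42818 = \left(-7 + 2 \cdot 0 \left(1 + 0\right)\right) - 42818 = \left(-7 + 2 \cdot 0 \cdot 1\right) - 42818 = \left(-7 + 0\right) - 42818 = -7 - 42818 = -42825$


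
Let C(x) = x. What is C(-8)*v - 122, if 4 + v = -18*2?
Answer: 198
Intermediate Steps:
v = -40 (v = -4 - 18*2 = -4 - 36 = -40)
C(-8)*v - 122 = -8*(-40) - 122 = 320 - 122 = 198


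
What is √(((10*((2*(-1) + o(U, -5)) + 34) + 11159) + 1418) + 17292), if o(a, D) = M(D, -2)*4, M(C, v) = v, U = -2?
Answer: √30109 ≈ 173.52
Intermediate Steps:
o(a, D) = -8 (o(a, D) = -2*4 = -8)
√(((10*((2*(-1) + o(U, -5)) + 34) + 11159) + 1418) + 17292) = √(((10*((2*(-1) - 8) + 34) + 11159) + 1418) + 17292) = √(((10*((-2 - 8) + 34) + 11159) + 1418) + 17292) = √(((10*(-10 + 34) + 11159) + 1418) + 17292) = √(((10*24 + 11159) + 1418) + 17292) = √(((240 + 11159) + 1418) + 17292) = √((11399 + 1418) + 17292) = √(12817 + 17292) = √30109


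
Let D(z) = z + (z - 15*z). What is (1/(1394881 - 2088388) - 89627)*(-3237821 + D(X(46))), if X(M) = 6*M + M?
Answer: 67171091042014410/231169 ≈ 2.9057e+11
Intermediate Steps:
X(M) = 7*M
D(z) = -13*z (D(z) = z - 14*z = -13*z)
(1/(1394881 - 2088388) - 89627)*(-3237821 + D(X(46))) = (1/(1394881 - 2088388) - 89627)*(-3237821 - 91*46) = (1/(-693507) - 89627)*(-3237821 - 13*322) = (-1/693507 - 89627)*(-3237821 - 4186) = -62156951890/693507*(-3242007) = 67171091042014410/231169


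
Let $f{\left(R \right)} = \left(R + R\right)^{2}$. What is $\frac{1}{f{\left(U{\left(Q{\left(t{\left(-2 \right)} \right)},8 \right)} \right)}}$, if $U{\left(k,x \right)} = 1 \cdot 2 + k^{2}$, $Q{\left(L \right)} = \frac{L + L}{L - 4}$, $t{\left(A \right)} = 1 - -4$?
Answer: $\frac{1}{41616} \approx 2.4029 \cdot 10^{-5}$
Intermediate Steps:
$t{\left(A \right)} = 5$ ($t{\left(A \right)} = 1 + 4 = 5$)
$Q{\left(L \right)} = \frac{2 L}{-4 + L}$
$U{\left(k,x \right)} = 2 + k^{2}$
$f{\left(R \right)} = 4 R^{2}$ ($f{\left(R \right)} = \left(2 R\right)^{2} = 4 R^{2}$)
$\frac{1}{f{\left(U{\left(Q{\left(t{\left(-2 \right)} \right)},8 \right)} \right)}} = \frac{1}{4 \left(2 + \left(2 \cdot 5 \frac{1}{-4 + 5}\right)^{2}\right)^{2}} = \frac{1}{4 \left(2 + \left(2 \cdot 5 \cdot 1^{-1}\right)^{2}\right)^{2}} = \frac{1}{4 \left(2 + \left(2 \cdot 5 \cdot 1\right)^{2}\right)^{2}} = \frac{1}{4 \left(2 + 10^{2}\right)^{2}} = \frac{1}{4 \left(2 + 100\right)^{2}} = \frac{1}{4 \cdot 102^{2}} = \frac{1}{4 \cdot 10404} = \frac{1}{41616}$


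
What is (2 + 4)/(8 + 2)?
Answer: ⅗ ≈ 0.60000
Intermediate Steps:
(2 + 4)/(8 + 2) = 6/10 = 6*(⅒) = ⅗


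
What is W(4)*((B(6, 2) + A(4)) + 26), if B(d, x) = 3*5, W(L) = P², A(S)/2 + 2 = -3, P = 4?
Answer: 496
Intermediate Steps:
A(S) = -10 (A(S) = -4 + 2*(-3) = -4 - 6 = -10)
W(L) = 16 (W(L) = 4² = 16)
B(d, x) = 15
W(4)*((B(6, 2) + A(4)) + 26) = 16*((15 - 10) + 26) = 16*(5 + 26) = 16*31 = 496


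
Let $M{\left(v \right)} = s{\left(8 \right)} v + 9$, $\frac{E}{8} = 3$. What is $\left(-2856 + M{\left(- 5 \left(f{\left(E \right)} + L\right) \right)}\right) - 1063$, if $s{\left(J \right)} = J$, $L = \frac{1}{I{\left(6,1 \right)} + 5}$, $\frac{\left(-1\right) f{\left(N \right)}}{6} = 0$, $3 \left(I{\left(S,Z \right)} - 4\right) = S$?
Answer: $- \frac{43050}{11} \approx -3913.6$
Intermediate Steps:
$E = 24$ ($E = 8 \cdot 3 = 24$)
$I{\left(S,Z \right)} = 4 + \frac{S}{3}$
$f{\left(N \right)} = 0$ ($f{\left(N \right)} = \left(-6\right) 0 = 0$)
$L = \frac{1}{11}$ ($L = \frac{1}{\left(4 + \frac{1}{3} \cdot 6\right) + 5} = \frac{1}{\left(4 + 2\right) + 5} = \frac{1}{6 + 5} = \frac{1}{11} \approx 0.090909$)
$M{\left(v \right)} = 9 + 8 v$ ($M{\left(v \right)} = 8 v + 9 = 9 + 8 v$)
$\left(-2856 + M{\left(- 5 \left(f{\left(E \right)} + L\right) \right)}\right) - 1063 = \left(-2856 + \left(9 + 8 \left(- 5 \left(0 + \frac{1}{11}\right)\right)\right)\right) - 1063 = \left(-2856 + \left(9 + 8 \left(\left(-5\right) \frac{1}{11}\right)\right)\right) - 1063 = \left(-2856 + \left(9 + 8 \left(- \frac{5}{11}\right)\right)\right) - 1063 = \left(-2856 + \left(9 - \frac{40}{11}\right)\right) - 1063 = \left(-2856 + \frac{59}{11}\right) - 1063 = - \frac{31357}{11} - 1063 = - \frac{43050}{11}$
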